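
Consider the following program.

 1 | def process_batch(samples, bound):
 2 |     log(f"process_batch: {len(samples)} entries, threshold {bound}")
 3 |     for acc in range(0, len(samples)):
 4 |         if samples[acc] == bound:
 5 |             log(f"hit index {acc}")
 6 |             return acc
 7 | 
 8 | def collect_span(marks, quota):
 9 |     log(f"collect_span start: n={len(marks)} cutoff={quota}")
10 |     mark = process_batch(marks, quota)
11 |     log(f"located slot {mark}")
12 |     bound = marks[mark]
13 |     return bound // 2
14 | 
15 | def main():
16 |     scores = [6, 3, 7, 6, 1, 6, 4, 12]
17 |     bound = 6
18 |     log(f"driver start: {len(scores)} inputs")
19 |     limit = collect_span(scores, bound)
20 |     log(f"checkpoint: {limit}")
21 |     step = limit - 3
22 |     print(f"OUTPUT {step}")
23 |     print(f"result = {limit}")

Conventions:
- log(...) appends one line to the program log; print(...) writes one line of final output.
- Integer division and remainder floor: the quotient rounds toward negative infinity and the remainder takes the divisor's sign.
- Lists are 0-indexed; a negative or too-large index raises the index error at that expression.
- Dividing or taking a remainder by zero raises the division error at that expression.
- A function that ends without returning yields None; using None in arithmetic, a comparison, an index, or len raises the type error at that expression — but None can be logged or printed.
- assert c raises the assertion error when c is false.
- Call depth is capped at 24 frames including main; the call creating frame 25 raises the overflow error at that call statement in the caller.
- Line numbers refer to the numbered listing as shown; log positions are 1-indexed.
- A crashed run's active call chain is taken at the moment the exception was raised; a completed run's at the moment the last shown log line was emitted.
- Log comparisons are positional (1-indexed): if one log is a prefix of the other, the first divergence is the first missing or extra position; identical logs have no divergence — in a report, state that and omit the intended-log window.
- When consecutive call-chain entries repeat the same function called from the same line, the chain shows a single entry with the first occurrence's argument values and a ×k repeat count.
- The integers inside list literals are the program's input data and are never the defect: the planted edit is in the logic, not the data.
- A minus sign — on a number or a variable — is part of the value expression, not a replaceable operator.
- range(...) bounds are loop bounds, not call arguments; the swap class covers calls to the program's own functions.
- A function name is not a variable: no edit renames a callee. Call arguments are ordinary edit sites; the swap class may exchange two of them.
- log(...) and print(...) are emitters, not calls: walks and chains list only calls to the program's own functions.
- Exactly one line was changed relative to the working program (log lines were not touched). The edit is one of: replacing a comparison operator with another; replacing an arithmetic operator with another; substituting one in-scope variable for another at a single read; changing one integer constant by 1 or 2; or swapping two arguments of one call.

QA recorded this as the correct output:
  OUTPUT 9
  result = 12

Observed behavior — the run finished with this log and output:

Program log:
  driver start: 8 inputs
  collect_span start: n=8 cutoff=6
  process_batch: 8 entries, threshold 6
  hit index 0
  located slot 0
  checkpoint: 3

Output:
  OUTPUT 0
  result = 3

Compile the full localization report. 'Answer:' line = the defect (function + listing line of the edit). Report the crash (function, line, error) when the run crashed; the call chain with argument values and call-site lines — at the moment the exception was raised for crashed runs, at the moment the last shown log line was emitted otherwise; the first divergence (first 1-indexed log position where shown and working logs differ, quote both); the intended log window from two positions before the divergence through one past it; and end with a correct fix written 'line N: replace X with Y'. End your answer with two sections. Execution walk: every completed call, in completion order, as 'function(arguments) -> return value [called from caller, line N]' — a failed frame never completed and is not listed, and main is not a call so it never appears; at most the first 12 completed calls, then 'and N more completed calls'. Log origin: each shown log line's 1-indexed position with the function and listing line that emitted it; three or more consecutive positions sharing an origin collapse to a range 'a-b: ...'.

Answer: the defect is in collect_span at line 13.
The tell: Position 6 is the first bad log line: 'checkpoint: 3' should read 'checkpoint: 12'.
Call chain: main.
First divergence: position 6; shown 'checkpoint: 3' vs intended 'checkpoint: 12'.
Intended log window:
  4: hit index 0
  5: located slot 0
  6: checkpoint: 12
Execution walk:
  process_batch([6, 3, 7, 6, 1, 6, 4, 12], 6) -> 0  [called from collect_span, line 10]
  collect_span([6, 3, 7, 6, 1, 6, 4, 12], 6) -> 3  [called from main, line 19]
Log origins:
  1: logged in main at line 18
  2: logged in collect_span at line 9
  3: logged in process_batch at line 2
  4: logged in process_batch at line 5
  5: logged in collect_span at line 11
  6: logged in main at line 20
A correct fix: line 13: replace `//` with `*`.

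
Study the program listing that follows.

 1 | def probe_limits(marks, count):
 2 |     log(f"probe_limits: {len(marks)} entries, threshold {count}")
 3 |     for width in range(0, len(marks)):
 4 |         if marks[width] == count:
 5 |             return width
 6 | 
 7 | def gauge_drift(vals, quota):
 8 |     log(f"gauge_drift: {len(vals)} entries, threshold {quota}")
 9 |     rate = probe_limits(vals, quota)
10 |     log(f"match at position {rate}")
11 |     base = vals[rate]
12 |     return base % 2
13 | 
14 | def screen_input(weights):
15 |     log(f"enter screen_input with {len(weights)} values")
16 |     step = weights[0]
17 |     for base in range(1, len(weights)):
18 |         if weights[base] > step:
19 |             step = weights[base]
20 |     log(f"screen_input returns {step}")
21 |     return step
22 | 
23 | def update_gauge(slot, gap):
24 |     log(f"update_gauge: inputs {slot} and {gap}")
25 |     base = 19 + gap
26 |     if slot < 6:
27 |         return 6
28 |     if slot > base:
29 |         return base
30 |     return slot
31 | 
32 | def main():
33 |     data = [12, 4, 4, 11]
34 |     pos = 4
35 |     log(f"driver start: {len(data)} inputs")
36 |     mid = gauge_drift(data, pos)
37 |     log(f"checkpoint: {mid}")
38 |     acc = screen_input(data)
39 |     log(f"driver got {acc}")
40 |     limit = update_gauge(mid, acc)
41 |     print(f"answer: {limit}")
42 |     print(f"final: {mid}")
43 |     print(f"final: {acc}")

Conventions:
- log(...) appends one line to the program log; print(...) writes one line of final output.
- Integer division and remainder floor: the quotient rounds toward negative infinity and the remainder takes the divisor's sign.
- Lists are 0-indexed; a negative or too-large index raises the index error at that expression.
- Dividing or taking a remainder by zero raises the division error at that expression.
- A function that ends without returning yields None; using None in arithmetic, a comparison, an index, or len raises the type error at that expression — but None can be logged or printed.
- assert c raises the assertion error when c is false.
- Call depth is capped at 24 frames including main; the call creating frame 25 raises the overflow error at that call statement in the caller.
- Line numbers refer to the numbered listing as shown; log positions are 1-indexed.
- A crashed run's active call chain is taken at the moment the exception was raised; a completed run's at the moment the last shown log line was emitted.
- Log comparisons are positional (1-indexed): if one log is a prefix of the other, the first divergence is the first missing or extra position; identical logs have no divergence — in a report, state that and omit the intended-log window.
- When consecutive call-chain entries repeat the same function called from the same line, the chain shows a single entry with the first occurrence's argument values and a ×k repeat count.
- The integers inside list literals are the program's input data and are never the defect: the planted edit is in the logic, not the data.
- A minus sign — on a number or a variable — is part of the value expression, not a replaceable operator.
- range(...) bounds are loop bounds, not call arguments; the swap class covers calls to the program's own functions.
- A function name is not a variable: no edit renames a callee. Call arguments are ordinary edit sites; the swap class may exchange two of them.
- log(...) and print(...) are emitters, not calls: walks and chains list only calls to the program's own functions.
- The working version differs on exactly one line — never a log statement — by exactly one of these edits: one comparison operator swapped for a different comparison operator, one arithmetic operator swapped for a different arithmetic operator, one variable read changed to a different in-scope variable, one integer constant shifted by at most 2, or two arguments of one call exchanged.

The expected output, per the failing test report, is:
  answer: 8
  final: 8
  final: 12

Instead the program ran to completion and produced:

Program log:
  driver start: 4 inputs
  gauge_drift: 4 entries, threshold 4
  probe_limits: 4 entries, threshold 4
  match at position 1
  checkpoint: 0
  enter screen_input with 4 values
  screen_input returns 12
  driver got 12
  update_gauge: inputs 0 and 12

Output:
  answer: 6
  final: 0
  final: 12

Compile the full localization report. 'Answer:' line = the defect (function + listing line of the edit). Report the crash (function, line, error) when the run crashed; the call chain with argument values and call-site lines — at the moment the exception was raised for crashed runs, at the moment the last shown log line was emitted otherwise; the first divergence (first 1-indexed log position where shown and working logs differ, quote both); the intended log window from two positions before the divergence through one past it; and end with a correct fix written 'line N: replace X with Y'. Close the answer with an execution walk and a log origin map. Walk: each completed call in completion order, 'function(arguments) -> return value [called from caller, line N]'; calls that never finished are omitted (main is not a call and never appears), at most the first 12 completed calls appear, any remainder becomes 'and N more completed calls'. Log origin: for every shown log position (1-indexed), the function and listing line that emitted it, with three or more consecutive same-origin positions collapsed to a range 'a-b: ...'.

Answer: the defect is in gauge_drift at line 12.
Core observation: The log first diverges at position 5: the faulty run prints 'checkpoint: 0' where the working version prints 'checkpoint: 8'.
Call chain: main -> update_gauge(0, 12) (called at line 40).
First divergence: position 5 — the shown line 'checkpoint: 0' should read 'checkpoint: 8'.
Intended log window:
  3: probe_limits: 4 entries, threshold 4
  4: match at position 1
  5: checkpoint: 8
  6: enter screen_input with 4 values
Execution walk:
  probe_limits([12, 4, 4, 11], 4) -> 1  [called from gauge_drift, line 9]
  gauge_drift([12, 4, 4, 11], 4) -> 0  [called from main, line 36]
  screen_input([12, 4, 4, 11]) -> 12  [called from main, line 38]
  update_gauge(0, 12) -> 6  [called from main, line 40]
Log origin:
  1: from main, line 35
  2: from gauge_drift, line 8
  3: from probe_limits, line 2
  4: from gauge_drift, line 10
  5: from main, line 37
  6: from screen_input, line 15
  7: from screen_input, line 20
  8: from main, line 39
  9: from update_gauge, line 24
A correct fix: line 12: replace `%` with `*`.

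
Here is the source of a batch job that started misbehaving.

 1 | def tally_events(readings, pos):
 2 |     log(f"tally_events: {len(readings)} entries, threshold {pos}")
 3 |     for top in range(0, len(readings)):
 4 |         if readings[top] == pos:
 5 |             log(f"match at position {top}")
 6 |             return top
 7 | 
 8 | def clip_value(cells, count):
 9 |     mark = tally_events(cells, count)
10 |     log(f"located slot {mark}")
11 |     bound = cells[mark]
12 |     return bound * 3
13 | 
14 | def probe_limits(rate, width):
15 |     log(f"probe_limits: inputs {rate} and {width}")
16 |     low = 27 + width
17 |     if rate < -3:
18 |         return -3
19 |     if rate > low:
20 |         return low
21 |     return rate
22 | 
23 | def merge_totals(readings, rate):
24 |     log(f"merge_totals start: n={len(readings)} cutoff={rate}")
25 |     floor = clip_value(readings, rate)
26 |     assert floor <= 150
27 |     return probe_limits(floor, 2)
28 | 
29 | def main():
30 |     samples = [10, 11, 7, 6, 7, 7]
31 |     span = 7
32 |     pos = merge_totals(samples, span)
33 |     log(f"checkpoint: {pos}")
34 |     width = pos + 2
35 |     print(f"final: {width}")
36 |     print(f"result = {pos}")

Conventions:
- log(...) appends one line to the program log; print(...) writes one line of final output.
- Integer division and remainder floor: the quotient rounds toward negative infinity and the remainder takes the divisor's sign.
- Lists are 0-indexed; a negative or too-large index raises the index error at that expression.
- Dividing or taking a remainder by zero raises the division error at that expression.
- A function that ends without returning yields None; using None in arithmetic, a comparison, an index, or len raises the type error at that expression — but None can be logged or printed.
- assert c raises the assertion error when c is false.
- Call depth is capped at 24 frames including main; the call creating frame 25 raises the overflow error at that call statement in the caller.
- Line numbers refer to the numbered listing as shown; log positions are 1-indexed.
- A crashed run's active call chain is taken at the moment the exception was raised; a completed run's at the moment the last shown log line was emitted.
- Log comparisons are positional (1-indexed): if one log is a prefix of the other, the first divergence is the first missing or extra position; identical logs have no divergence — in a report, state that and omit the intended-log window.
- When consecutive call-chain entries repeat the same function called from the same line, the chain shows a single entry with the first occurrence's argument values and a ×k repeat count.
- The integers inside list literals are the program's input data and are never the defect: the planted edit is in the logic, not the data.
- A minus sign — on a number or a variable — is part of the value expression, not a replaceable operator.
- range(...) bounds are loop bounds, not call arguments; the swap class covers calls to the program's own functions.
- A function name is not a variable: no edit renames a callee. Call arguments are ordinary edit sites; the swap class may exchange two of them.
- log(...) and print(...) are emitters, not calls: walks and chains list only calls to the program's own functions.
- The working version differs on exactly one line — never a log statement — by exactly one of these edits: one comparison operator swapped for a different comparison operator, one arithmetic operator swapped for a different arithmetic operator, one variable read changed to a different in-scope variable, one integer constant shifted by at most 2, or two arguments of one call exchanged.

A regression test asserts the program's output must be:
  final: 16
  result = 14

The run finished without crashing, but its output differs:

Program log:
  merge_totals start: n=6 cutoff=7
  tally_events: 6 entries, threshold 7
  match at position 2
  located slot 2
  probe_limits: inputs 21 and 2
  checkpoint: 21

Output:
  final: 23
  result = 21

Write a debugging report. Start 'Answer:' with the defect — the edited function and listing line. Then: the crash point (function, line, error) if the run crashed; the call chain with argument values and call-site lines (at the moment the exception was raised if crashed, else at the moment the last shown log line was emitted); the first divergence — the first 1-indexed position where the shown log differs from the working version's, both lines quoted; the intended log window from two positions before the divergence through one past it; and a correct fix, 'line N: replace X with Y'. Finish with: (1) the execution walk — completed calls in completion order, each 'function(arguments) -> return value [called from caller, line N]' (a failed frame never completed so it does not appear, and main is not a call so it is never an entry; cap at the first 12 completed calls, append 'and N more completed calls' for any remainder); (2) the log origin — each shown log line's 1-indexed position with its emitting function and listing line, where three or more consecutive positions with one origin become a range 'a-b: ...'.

Answer: the defect is in clip_value at line 12.
The tell: Log line 5 is where behavior first shows: 'probe_limits: inputs 21 and 2' appears instead of 'probe_limits: inputs 14 and 2'.
Call chain: main.
First divergence: position 5 — the shown line 'probe_limits: inputs 21 and 2' should read 'probe_limits: inputs 14 and 2'.
Intended log window:
  3: match at position 2
  4: located slot 2
  5: probe_limits: inputs 14 and 2
  6: checkpoint: 14
Execution walk:
  tally_events([10, 11, 7, 6, 7, 7], 7) -> 2  [called from clip_value, line 9]
  clip_value([10, 11, 7, 6, 7, 7], 7) -> 21  [called from merge_totals, line 25]
  probe_limits(21, 2) -> 21  [called from merge_totals, line 27]
  merge_totals([10, 11, 7, 6, 7, 7], 7) -> 21  [called from main, line 32]
Log origins:
  1: logged in merge_totals at line 24
  2: logged in tally_events at line 2
  3: logged in tally_events at line 5
  4: logged in clip_value at line 10
  5: logged in probe_limits at line 15
  6: logged in main at line 33
A correct fix: line 12: replace `3` with `2`.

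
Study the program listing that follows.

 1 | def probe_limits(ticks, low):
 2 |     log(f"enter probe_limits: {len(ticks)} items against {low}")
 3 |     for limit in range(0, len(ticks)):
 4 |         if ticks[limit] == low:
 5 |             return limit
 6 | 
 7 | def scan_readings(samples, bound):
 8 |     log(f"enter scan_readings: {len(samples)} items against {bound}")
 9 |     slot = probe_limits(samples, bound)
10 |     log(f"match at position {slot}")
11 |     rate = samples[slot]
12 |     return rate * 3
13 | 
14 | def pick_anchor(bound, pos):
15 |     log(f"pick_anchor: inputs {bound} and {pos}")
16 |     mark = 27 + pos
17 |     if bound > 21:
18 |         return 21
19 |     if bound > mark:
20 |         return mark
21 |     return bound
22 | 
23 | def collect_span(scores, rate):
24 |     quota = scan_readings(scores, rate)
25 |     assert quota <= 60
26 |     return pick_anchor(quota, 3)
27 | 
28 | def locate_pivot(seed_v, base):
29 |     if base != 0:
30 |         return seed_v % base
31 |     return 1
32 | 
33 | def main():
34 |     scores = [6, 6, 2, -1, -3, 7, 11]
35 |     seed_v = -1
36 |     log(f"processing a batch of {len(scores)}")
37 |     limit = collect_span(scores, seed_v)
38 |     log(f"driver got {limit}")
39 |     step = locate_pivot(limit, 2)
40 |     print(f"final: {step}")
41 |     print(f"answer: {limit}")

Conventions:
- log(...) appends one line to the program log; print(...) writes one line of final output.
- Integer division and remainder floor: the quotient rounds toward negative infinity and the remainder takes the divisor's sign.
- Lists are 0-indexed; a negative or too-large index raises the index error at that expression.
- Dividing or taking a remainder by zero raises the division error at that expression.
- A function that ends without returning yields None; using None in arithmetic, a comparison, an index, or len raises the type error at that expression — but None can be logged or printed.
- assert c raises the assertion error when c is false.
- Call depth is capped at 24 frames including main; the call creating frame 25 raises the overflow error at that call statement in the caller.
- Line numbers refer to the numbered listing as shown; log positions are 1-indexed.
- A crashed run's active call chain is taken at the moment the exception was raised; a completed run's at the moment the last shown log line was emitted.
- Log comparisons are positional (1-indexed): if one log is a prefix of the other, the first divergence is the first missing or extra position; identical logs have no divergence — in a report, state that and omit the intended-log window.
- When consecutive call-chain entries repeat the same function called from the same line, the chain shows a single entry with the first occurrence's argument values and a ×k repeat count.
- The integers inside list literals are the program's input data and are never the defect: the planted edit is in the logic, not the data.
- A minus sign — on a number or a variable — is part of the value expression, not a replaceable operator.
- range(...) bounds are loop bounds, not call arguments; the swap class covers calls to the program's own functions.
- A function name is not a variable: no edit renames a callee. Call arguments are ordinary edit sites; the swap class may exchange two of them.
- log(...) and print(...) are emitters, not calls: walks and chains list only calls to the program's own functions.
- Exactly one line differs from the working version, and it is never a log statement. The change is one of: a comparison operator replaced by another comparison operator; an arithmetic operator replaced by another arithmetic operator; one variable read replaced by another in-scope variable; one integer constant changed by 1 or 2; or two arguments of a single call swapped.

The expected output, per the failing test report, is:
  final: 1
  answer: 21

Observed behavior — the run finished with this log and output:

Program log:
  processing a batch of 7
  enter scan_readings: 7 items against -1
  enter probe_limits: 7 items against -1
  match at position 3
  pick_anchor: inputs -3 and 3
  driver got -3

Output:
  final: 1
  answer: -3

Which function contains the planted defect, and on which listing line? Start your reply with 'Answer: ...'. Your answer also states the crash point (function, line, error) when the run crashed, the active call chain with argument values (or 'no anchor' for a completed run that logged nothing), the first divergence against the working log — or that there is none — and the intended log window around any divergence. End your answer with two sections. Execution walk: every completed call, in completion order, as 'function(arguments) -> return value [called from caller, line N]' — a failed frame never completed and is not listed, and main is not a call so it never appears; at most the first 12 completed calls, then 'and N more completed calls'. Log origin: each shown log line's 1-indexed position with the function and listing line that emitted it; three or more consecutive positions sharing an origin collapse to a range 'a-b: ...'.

Answer: the defect is in pick_anchor at line 17.
Core observation: The log first diverges at position 6: the faulty run prints 'driver got -3' where the working version prints 'driver got 21'.
Call chain: main.
First divergence: position 6; shown 'driver got -3' vs intended 'driver got 21'.
Intended log window:
  4: match at position 3
  5: pick_anchor: inputs -3 and 3
  6: driver got 21
Execution walk:
  probe_limits([6, 6, 2, -1, -3, 7, 11], -1) -> 3  [called from scan_readings, line 9]
  scan_readings([6, 6, 2, -1, -3, 7, 11], -1) -> -3  [called from collect_span, line 24]
  pick_anchor(-3, 3) -> -3  [called from collect_span, line 26]
  collect_span([6, 6, 2, -1, -3, 7, 11], -1) -> -3  [called from main, line 37]
  locate_pivot(-3, 2) -> 1  [called from main, line 39]
Origin of each log line:
  1: from main, line 36
  2: from scan_readings, line 8
  3: from probe_limits, line 2
  4: from scan_readings, line 10
  5: from pick_anchor, line 15
  6: from main, line 38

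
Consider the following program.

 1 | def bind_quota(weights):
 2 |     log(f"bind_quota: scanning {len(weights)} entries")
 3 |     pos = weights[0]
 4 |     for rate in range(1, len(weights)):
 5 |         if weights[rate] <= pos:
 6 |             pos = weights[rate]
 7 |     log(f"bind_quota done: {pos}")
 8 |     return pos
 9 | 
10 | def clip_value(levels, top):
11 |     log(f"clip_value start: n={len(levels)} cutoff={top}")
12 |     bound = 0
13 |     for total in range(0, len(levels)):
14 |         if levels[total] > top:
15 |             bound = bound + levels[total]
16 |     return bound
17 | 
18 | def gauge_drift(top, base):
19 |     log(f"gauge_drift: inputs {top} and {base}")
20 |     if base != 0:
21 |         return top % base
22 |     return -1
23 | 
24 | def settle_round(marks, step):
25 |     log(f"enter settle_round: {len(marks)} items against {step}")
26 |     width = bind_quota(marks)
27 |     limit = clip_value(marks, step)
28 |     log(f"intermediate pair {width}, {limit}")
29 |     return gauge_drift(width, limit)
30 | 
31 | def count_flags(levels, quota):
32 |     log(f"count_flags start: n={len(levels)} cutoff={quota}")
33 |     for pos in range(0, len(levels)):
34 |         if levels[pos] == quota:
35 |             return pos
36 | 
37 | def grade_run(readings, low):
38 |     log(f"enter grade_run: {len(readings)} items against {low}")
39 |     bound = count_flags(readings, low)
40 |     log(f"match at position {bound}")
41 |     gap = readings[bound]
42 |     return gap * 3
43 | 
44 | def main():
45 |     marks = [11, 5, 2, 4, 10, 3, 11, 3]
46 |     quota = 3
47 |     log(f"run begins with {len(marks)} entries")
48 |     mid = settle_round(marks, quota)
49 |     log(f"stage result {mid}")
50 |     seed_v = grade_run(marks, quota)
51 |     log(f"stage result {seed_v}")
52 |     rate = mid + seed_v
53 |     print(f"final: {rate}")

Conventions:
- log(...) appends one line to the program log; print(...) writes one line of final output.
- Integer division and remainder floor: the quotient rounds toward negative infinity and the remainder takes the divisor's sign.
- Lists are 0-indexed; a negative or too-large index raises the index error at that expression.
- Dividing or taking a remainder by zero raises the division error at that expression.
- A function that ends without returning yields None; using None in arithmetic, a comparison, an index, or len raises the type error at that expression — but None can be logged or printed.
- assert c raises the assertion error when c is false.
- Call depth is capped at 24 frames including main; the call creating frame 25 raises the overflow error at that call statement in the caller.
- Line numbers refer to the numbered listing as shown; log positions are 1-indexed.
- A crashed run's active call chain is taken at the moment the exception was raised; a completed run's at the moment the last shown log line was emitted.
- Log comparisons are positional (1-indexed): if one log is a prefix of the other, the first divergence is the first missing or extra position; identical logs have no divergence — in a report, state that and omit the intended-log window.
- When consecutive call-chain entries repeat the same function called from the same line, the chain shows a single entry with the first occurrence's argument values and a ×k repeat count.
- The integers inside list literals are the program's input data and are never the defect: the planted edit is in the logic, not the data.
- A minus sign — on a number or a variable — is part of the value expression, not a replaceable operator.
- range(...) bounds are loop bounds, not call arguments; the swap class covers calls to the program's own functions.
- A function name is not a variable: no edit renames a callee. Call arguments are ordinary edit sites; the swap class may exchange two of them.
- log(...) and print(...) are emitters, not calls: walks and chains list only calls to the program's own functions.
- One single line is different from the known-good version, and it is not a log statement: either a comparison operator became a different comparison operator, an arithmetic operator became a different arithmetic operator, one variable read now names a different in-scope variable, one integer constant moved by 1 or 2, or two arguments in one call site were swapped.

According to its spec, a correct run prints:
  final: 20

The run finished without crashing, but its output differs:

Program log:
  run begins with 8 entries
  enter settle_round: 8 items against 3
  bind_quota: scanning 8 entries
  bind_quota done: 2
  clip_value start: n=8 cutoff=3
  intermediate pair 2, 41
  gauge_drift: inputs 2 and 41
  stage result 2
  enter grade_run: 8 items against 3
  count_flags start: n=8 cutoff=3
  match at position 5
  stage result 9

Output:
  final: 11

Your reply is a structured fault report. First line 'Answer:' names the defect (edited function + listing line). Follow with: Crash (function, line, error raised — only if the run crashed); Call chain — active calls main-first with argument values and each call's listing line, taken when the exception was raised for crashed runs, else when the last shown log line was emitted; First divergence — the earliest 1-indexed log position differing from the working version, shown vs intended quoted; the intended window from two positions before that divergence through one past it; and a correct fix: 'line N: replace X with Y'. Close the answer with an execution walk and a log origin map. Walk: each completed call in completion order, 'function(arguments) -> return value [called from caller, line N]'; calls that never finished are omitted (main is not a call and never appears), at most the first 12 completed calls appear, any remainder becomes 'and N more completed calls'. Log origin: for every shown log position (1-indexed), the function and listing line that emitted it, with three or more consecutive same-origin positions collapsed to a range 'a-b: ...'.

Answer: the defect is in bind_quota at line 5.
The tell: The log first diverges at position 4: the faulty run prints 'bind_quota done: 2' where the working version prints 'bind_quota done: 11'.
Call chain: main.
First divergence: position 4; shown 'bind_quota done: 2' vs intended 'bind_quota done: 11'.
Intended log window:
  2: enter settle_round: 8 items against 3
  3: bind_quota: scanning 8 entries
  4: bind_quota done: 11
  5: clip_value start: n=8 cutoff=3
Execution walk:
  bind_quota([11, 5, 2, 4, 10, 3, 11, 3]) -> 2  [called from settle_round, line 26]
  clip_value([11, 5, 2, 4, 10, 3, 11, 3], 3) -> 41  [called from settle_round, line 27]
  gauge_drift(2, 41) -> 2  [called from settle_round, line 29]
  settle_round([11, 5, 2, 4, 10, 3, 11, 3], 3) -> 2  [called from main, line 48]
  count_flags([11, 5, 2, 4, 10, 3, 11, 3], 3) -> 5  [called from grade_run, line 39]
  grade_run([11, 5, 2, 4, 10, 3, 11, 3], 3) -> 9  [called from main, line 50]
Log origin:
  1: from main, line 47
  2: from settle_round, line 25
  3: from bind_quota, line 2
  4: from bind_quota, line 7
  5: from clip_value, line 11
  6: from settle_round, line 28
  7: from gauge_drift, line 19
  8: from main, line 49
  9: from grade_run, line 38
  10: from count_flags, line 32
  11: from grade_run, line 40
  12: from main, line 51
A correct fix: line 5: replace `<=` with `>`.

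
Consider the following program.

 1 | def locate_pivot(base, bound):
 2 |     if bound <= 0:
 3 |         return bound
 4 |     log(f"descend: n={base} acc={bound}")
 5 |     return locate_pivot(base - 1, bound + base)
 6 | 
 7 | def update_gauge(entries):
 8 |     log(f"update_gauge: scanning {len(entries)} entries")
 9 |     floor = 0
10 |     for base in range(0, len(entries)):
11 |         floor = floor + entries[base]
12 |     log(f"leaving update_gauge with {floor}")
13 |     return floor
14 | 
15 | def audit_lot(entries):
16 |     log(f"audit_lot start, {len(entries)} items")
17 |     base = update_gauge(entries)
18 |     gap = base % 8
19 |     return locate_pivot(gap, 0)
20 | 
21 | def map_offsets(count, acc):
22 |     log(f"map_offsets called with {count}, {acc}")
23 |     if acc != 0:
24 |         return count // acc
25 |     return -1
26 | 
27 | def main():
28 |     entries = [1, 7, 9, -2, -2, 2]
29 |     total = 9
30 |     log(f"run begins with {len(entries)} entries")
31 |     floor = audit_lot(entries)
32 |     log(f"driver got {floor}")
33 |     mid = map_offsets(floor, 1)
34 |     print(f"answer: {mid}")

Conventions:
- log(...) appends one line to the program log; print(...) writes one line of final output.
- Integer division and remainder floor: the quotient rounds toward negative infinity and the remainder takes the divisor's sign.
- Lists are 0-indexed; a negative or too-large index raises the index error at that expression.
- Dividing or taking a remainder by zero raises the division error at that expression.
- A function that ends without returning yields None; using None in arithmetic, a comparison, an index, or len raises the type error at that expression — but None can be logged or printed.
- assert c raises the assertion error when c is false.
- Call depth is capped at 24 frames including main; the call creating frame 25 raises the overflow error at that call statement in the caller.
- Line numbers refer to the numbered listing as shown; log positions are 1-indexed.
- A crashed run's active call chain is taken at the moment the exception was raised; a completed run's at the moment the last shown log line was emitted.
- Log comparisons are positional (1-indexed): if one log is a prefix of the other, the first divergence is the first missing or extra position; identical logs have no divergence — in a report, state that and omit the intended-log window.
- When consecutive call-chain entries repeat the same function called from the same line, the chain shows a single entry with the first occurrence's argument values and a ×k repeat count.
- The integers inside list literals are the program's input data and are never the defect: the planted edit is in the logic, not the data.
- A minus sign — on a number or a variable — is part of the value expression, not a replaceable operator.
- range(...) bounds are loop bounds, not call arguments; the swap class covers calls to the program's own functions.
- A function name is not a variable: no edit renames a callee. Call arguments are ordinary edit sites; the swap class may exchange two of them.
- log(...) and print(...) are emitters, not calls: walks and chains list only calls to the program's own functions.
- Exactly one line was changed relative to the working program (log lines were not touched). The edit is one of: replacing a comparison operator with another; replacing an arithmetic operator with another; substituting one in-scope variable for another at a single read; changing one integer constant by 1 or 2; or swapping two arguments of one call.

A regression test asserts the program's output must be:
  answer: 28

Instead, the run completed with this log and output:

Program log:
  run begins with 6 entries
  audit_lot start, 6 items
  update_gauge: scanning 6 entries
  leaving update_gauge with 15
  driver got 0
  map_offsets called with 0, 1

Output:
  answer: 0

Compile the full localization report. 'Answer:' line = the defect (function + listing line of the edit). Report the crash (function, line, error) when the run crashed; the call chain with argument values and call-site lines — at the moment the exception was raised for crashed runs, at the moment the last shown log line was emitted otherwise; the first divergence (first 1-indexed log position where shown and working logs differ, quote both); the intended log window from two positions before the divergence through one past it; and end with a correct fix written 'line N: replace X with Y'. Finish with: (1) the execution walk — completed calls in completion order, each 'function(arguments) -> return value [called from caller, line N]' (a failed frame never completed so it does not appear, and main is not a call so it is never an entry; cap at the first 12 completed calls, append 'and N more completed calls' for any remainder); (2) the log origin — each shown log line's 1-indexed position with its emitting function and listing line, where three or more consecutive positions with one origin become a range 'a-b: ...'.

Answer: the defect is in locate_pivot at line 2.
Core observation: At log position 5 the runs split — shown 'driver got 0', but the working version logs 'descend: n=7 acc=0'.
Call chain: main -> map_offsets(0, 1) (called at line 33).
First divergence: position 5 — shown 'driver got 0', intended 'descend: n=7 acc=0'.
Intended log window:
  3: update_gauge: scanning 6 entries
  4: leaving update_gauge with 15
  5: descend: n=7 acc=0
  6: descend: n=6 acc=7
Execution walk:
  update_gauge([1, 7, 9, -2, -2, 2]) -> 15  [called from audit_lot, line 17]
  locate_pivot(7, 0) -> 0  [called from audit_lot, line 19]
  audit_lot([1, 7, 9, -2, -2, 2]) -> 0  [called from main, line 31]
  map_offsets(0, 1) -> 0  [called from main, line 33]
Origin of each log line:
  1: logged in main at line 30
  2: logged in audit_lot at line 16
  3: logged in update_gauge at line 8
  4: logged in update_gauge at line 12
  5: logged in main at line 32
  6: logged in map_offsets at line 22
A correct fix: line 2: replace `bound` with `base`.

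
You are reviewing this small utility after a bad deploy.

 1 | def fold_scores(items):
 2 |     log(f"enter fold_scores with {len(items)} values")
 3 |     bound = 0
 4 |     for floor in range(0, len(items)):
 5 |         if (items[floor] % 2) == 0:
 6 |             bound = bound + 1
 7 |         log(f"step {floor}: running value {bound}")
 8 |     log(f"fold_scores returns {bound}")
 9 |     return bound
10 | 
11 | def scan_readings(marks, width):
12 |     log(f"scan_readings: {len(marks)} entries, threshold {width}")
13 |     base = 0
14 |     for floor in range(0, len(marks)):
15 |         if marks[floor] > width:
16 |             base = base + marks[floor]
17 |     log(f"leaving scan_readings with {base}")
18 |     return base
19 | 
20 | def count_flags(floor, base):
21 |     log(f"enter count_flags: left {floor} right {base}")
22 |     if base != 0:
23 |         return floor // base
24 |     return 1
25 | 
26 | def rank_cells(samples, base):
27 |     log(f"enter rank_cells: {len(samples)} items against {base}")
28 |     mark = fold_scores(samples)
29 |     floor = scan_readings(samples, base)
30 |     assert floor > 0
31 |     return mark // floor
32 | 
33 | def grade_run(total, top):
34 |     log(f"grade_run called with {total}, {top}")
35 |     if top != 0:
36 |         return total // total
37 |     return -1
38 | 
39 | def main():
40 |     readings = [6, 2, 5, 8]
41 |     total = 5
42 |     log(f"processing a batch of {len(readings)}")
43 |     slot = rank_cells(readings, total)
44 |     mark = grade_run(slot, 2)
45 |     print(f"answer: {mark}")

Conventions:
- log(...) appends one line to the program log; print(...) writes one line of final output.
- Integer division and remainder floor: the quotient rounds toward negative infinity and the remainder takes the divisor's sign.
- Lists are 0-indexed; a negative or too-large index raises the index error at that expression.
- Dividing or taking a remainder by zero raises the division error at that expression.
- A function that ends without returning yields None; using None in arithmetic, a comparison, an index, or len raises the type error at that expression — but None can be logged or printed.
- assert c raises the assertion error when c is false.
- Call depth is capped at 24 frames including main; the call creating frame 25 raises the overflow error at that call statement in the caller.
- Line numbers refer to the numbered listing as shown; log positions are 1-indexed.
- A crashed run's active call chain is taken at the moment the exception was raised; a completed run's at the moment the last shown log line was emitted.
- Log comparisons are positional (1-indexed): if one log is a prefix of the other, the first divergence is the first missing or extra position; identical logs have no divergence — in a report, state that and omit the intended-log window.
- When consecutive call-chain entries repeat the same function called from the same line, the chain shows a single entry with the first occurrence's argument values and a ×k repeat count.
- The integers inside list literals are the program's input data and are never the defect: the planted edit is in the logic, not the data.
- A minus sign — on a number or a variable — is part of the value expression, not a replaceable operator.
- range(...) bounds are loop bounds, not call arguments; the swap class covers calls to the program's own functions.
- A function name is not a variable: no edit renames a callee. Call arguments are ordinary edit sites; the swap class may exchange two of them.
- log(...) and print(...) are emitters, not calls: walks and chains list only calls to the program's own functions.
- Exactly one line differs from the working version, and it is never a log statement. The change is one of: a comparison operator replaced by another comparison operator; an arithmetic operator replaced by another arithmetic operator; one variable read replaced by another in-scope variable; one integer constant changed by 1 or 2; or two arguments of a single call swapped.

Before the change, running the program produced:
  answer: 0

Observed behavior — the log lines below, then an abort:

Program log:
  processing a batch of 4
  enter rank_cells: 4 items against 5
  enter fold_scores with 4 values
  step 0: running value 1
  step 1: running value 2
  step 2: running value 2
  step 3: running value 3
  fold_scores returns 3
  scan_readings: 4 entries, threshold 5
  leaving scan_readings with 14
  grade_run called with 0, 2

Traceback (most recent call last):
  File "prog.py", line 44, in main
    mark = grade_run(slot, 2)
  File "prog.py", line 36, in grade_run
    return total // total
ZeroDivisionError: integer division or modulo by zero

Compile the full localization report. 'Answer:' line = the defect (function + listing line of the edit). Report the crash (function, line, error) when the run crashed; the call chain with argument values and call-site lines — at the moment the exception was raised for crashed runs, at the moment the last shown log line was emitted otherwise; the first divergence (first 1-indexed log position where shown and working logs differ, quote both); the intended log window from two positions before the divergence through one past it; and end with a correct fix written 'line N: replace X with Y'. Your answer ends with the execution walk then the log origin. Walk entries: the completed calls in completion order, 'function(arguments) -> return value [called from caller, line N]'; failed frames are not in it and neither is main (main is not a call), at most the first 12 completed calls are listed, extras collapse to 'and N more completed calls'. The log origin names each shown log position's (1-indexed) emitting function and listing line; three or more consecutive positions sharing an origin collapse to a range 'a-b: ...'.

Answer: the defect is in grade_run at line 36.
Key fact: All emitted log lines are correct; the crash alone marks the defect.
Crash: grade_run, line 36, ZeroDivisionError.
Call chain: main -> grade_run(0, 2) (called at line 44).
First divergence: there is none — every log position agrees.
Execution walk:
  fold_scores([6, 2, 5, 8]) -> 3  [called from rank_cells, line 28]
  scan_readings([6, 2, 5, 8], 5) -> 14  [called from rank_cells, line 29]
  rank_cells([6, 2, 5, 8], 5) -> 0  [called from main, line 43]
Log origins:
  1: logged in main at line 42
  2: logged in rank_cells at line 27
  3: logged in fold_scores at line 2
  4-7: logged in fold_scores at line 7
  8: logged in fold_scores at line 8
  9: logged in scan_readings at line 12
  10: logged in scan_readings at line 17
  11: logged in grade_run at line 34
A correct fix: line 36: replace `total // total` with `total // top`.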